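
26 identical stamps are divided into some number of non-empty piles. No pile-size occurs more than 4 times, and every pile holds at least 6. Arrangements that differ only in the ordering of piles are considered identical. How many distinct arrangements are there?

They are:
26
20 + 6
19 + 7
18 + 8
17 + 9
16 + 10
15 + 11
14 + 12
14 + 6 + 6
13 + 13
13 + 7 + 6
12 + 8 + 6
12 + 7 + 7
11 + 9 + 6
11 + 8 + 7
10 + 10 + 6
10 + 9 + 7
10 + 8 + 8
9 + 9 + 8
8 + 6 + 6 + 6
7 + 7 + 6 + 6
Counting gives 21.

21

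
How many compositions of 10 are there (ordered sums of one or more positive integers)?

512

The number of compositions of n is 2^(n−1); here 2^9 = 512.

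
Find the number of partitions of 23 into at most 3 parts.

56

There are too many to list fully; the first 12 (by largest part) are:
23
22 + 1
21 + 2
21 + 1 + 1
20 + 3
20 + 2 + 1
19 + 4
19 + 3 + 1
19 + 2 + 2
18 + 5
18 + 4 + 1
18 + 3 + 2
…and 44 more, for 56 total.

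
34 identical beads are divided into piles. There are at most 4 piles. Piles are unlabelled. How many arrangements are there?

411

Direct enumeration gives 411 partitions.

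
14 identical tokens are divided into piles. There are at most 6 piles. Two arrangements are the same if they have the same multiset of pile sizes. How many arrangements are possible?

Counting exhaustively, 90 partitions satisfy the conditions.

90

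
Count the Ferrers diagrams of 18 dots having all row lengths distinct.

46

There are too many to list fully; the first 12 (by largest part) are:
18
17,1
16,2
15,3
15,2,1
14,4
14,3,1
13,5
13,4,1
13,3,2
12,6
12,5,1
…and 34 more, for 46 total.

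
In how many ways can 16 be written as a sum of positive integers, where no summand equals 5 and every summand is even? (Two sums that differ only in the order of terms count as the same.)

22

They are:
16
14+2
12+4
12+2+2
10+6
10+4+2
10+2+2+2
8+8
8+6+2
8+4+4
8+4+2+2
8+2+2+2+2
6+6+4
6+6+2+2
6+4+4+2
6+4+2+2+2
6+2+2+2+2+2
4+4+4+4
4+4+4+2+2
4+4+2+2+2+2
4+2+2+2+2+2+2
2+2+2+2+2+2+2+2
That's 22 in total.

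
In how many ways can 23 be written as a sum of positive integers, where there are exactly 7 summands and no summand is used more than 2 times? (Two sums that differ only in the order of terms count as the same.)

30

There are too many to list fully; the first 12 (by largest part) are:
11 + 3 + 3 + 2 + 2 + 1 + 1
10 + 4 + 3 + 2 + 2 + 1 + 1
9 + 5 + 3 + 2 + 2 + 1 + 1
9 + 4 + 4 + 2 + 2 + 1 + 1
9 + 4 + 3 + 3 + 2 + 1 + 1
8 + 6 + 3 + 2 + 2 + 1 + 1
8 + 5 + 4 + 2 + 2 + 1 + 1
8 + 5 + 3 + 3 + 2 + 1 + 1
8 + 4 + 4 + 3 + 2 + 1 + 1
8 + 4 + 3 + 3 + 2 + 2 + 1
7 + 7 + 3 + 2 + 2 + 1 + 1
7 + 6 + 4 + 2 + 2 + 1 + 1
…and 18 more, for 30 total.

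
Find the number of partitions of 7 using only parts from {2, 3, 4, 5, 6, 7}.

They are:
7
5, 2
4, 3
3, 2, 2
Counting gives 4.

4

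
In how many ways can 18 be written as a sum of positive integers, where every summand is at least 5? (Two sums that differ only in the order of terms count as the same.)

9

Enumerating:
18
5, 13
6, 12
7, 11
8, 10
9, 9
5, 5, 8
5, 6, 7
6, 6, 6
Counting gives 9.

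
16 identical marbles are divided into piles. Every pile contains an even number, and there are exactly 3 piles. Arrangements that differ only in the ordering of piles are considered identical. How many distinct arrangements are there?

The partitions of 16 that satisfy the conditions:
2, 2, 12
2, 4, 10
2, 6, 8
4, 4, 8
4, 6, 6

5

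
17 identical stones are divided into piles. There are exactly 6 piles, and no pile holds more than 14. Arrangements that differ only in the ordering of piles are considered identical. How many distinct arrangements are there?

44

A partial list (first 12 by largest part):
1, 1, 1, 1, 1, 12
1, 1, 1, 1, 2, 11
1, 1, 1, 1, 3, 10
1, 1, 1, 2, 2, 10
1, 1, 1, 1, 4, 9
1, 1, 1, 2, 3, 9
1, 1, 2, 2, 2, 9
1, 1, 1, 1, 5, 8
1, 1, 1, 2, 4, 8
1, 1, 1, 3, 3, 8
1, 1, 2, 2, 3, 8
1, 2, 2, 2, 2, 8
…and 32 more, for 44 total.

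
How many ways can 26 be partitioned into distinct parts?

165

There are 165 such partitions.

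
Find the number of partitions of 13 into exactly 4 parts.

18

They are:
1+1+1+10
1+1+2+9
1+1+3+8
1+2+2+8
1+1+4+7
1+2+3+7
2+2+2+7
1+1+5+6
1+2+4+6
1+3+3+6
2+2+3+6
1+2+5+5
1+3+4+5
2+2+4+5
2+3+3+5
1+4+4+4
2+3+4+4
3+3+3+4
That's 18 in total.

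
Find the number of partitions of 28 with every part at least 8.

The partitions of 28 that satisfy the conditions:
28
20, 8
19, 9
18, 10
17, 11
16, 12
15, 13
14, 14
12, 8, 8
11, 9, 8
10, 10, 8
10, 9, 9

12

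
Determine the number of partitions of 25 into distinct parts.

Systematic enumeration (by largest part, then next-largest, …) yields 142.

142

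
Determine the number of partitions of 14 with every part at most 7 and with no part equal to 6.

84

Direct enumeration gives 84 partitions.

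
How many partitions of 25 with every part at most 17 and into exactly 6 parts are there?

Systematic enumeration (by largest part, then next-largest, …) yields 231.

231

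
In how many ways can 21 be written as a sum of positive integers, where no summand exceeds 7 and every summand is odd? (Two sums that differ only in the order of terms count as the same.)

38

There are too many to list fully; the first 12 (by largest part) are:
7 + 7 + 7
7 + 7 + 5 + 1 + 1
7 + 7 + 3 + 3 + 1
7 + 7 + 3 + 1 + 1 + 1 + 1
7 + 7 + 1 + 1 + 1 + 1 + 1 + 1 + 1
7 + 5 + 5 + 3 + 1
7 + 5 + 5 + 1 + 1 + 1 + 1
7 + 5 + 3 + 3 + 3
7 + 5 + 3 + 3 + 1 + 1 + 1
7 + 5 + 3 + 1 + 1 + 1 + 1 + 1 + 1
7 + 5 + 1 + 1 + 1 + 1 + 1 + 1 + 1 + 1 + 1
7 + 3 + 3 + 3 + 3 + 1 + 1
…and 26 more, for 38 total.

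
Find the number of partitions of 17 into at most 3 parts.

33

There are too many to list fully; the first 12 (by largest part) are:
17
16 + 1
15 + 2
15 + 1 + 1
14 + 3
14 + 2 + 1
13 + 4
13 + 3 + 1
13 + 2 + 2
12 + 5
12 + 4 + 1
12 + 3 + 2
…and 21 more, for 33 total.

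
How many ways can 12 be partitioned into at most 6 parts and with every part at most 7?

There are too many to list fully; the first 12 (by largest part) are:
7, 5
7, 4, 1
7, 3, 2
7, 3, 1, 1
7, 2, 2, 1
7, 2, 1, 1, 1
7, 1, 1, 1, 1, 1
6, 6
6, 5, 1
6, 4, 2
6, 4, 1, 1
6, 3, 3
…and 34 more, for 46 total.

46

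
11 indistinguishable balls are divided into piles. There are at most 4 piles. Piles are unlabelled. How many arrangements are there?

27

A partial list (first 12 by largest part):
11
10+1
9+2
9+1+1
8+3
8+2+1
8+1+1+1
7+4
7+3+1
7+2+2
7+2+1+1
6+5
…and 15 more, for 27 total.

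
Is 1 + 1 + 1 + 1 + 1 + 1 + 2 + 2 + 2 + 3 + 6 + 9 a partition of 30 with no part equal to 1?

The parts sum to 30, and the condition 'no summand equals 1' is violated.

No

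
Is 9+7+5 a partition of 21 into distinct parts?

Yes

The parts sum to 21, and the condition 'all summands are distinct' holds.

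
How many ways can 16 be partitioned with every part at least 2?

A partial list (first 12 by largest part):
16
14+2
13+3
12+4
12+2+2
11+5
11+3+2
10+6
10+4+2
10+3+3
10+2+2+2
9+7
…and 43 more, for 55 total.

55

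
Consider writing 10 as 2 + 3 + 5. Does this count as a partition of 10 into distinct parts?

Yes

The parts sum to 10, and the condition 'all summands are distinct' holds.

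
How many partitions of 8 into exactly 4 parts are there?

5

Enumerating:
1,1,1,5
1,1,2,4
1,1,3,3
1,2,2,3
2,2,2,2
Counting gives 5.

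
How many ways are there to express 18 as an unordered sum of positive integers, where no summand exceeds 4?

84

A full systematic count gives 84.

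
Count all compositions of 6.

There are 5 gaps and each independently is a cut or not, giving 2^5 = 32.

32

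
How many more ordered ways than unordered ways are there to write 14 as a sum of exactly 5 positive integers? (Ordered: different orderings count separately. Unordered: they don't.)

692

Ordered (compositions into 5 parts): C(13,4) = 715.
Unordered (partitions into 5 parts): 23.
Difference: 715 − 23 = 692.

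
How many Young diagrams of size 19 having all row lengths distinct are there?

A partial list (first 12 by largest part):
19
18 + 1
17 + 2
16 + 3
16 + 2 + 1
15 + 4
15 + 3 + 1
14 + 5
14 + 4 + 1
14 + 3 + 2
13 + 6
13 + 5 + 1
…and 42 more, for 54 total.

54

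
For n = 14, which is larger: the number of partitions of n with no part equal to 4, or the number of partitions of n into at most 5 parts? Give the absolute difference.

Partitions of 14 with no part equal to 4: 93.
Partitions of 14 into at most 5 parts: 70.
|93 − 70| = 23.

23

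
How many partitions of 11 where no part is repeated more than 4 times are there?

44

A partial list (first 12 by largest part):
11
1,10
2,9
1,1,9
3,8
1,2,8
1,1,1,8
4,7
1,3,7
2,2,7
1,1,2,7
1,1,1,1,7
…and 32 more, for 44 total.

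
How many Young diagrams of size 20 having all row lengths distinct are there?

64

A partial list (first 12 by largest part):
20
1 + 19
2 + 18
3 + 17
1 + 2 + 17
4 + 16
1 + 3 + 16
5 + 15
1 + 4 + 15
2 + 3 + 15
6 + 14
1 + 5 + 14
…and 52 more, for 64 total.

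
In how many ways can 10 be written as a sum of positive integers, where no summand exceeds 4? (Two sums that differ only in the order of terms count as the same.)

23

Enumerating:
4 + 4 + 2
4 + 4 + 1 + 1
4 + 3 + 3
4 + 3 + 2 + 1
4 + 3 + 1 + 1 + 1
4 + 2 + 2 + 2
4 + 2 + 2 + 1 + 1
4 + 2 + 1 + 1 + 1 + 1
4 + 1 + 1 + 1 + 1 + 1 + 1
3 + 3 + 3 + 1
3 + 3 + 2 + 2
3 + 3 + 2 + 1 + 1
3 + 3 + 1 + 1 + 1 + 1
3 + 2 + 2 + 2 + 1
3 + 2 + 2 + 1 + 1 + 1
3 + 2 + 1 + 1 + 1 + 1 + 1
3 + 1 + 1 + 1 + 1 + 1 + 1 + 1
2 + 2 + 2 + 2 + 2
2 + 2 + 2 + 2 + 1 + 1
2 + 2 + 2 + 1 + 1 + 1 + 1
2 + 2 + 1 + 1 + 1 + 1 + 1 + 1
2 + 1 + 1 + 1 + 1 + 1 + 1 + 1 + 1
1 + 1 + 1 + 1 + 1 + 1 + 1 + 1 + 1 + 1
That's 23 in total.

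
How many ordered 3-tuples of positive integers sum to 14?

A composition of 14 into 3 positive parts is chosen by placing 2 dividers among the 13 gaps between 14 units: C(13,2) = 78.

78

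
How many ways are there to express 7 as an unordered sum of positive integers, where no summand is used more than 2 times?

The partitions of 7 that satisfy the conditions:
7
6+1
5+2
5+1+1
4+3
4+2+1
3+3+1
3+2+2
3+2+1+1

9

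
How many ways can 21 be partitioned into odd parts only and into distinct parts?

8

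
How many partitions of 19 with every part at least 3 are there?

There are too many to list fully; the first 12 (by largest part) are:
19
3,16
4,15
5,14
6,13
3,3,13
7,12
3,4,12
8,11
3,5,11
4,4,11
9,10
…and 27 more, for 39 total.

39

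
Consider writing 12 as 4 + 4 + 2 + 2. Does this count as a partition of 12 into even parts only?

The parts sum to 12, and the condition 'every summand is even' holds.

Yes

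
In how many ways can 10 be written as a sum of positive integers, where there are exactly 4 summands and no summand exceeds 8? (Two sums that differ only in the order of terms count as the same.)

The partitions of 10 that satisfy the conditions:
7,1,1,1
6,2,1,1
5,3,1,1
5,2,2,1
4,4,1,1
4,3,2,1
4,2,2,2
3,3,3,1
3,3,2,2
That's 9 in total.

9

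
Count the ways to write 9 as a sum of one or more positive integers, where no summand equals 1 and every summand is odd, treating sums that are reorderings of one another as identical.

2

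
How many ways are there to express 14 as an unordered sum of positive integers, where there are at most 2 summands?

8

The partitions of 14 that satisfy the conditions:
14
1, 13
2, 12
3, 11
4, 10
5, 9
6, 8
7, 7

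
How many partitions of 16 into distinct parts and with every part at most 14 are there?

A partial list (first 12 by largest part):
14 + 2
13 + 3
13 + 2 + 1
12 + 4
12 + 3 + 1
11 + 5
11 + 4 + 1
11 + 3 + 2
10 + 6
10 + 5 + 1
10 + 4 + 2
10 + 3 + 2 + 1
…and 18 more, for 30 total.

30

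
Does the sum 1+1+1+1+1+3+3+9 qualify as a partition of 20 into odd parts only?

Yes

The parts sum to 20, and the condition 'every summand is odd' holds.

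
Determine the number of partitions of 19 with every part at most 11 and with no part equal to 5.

Direct enumeration gives 314 partitions.

314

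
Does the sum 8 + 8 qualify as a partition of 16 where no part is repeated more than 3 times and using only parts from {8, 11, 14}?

Yes

The parts sum to 16, and the condition 'no summand is used more than 3 times' holds; the condition 'each summand belongs to {8, 11, 14}' holds.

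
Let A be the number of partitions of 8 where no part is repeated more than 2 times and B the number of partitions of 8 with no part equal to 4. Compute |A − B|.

4

Partitions of 8 where no part is repeated more than 2 times: 13.
Partitions of 8 with no part equal to 4: 17.
|13 − 17| = 4.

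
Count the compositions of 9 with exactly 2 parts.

By stars and bars with positive parts, the count is C(8,1) = 8.

8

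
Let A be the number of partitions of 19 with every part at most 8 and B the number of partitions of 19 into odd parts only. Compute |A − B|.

Partitions of 19 with every part at most 8: 352.
Partitions of 19 into odd parts only: 54.
|352 − 54| = 298.

298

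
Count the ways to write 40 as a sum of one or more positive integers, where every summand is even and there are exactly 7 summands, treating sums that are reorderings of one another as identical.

82

Counting exhaustively, 82 partitions satisfy the conditions.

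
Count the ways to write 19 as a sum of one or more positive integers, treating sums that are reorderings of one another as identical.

490

Systematic enumeration (by largest part, then next-largest, …) yields 490.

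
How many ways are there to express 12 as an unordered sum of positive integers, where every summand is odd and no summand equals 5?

10

Listing the qualifying partitions of 12:
11+1
9+3
9+1+1+1
7+3+1+1
7+1+1+1+1+1
3+3+3+3
3+3+3+1+1+1
3+3+1+1+1+1+1+1
3+1+1+1+1+1+1+1+1+1
1+1+1+1+1+1+1+1+1+1+1+1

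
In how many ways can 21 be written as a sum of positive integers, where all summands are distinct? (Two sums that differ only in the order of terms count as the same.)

76

Counting exhaustively, 76 partitions satisfy the conditions.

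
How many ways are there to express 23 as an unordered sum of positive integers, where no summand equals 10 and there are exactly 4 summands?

Counting exhaustively, 80 partitions satisfy the conditions.

80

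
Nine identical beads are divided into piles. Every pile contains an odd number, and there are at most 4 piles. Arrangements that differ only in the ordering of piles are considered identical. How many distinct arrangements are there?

They are:
9
1, 1, 7
1, 3, 5
3, 3, 3
Counting gives 4.

4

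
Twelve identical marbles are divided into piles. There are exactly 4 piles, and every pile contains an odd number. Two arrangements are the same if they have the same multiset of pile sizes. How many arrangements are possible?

5

They are:
9, 1, 1, 1
7, 3, 1, 1
5, 5, 1, 1
5, 3, 3, 1
3, 3, 3, 3
That's 5 in total.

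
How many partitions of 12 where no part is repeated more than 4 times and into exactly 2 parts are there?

6

Listing the qualifying partitions of 12:
11, 1
10, 2
9, 3
8, 4
7, 5
6, 6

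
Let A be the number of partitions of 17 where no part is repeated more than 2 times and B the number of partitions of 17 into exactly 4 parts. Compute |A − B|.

69

Partitions of 17 where no part is repeated more than 2 times: 108.
Partitions of 17 into exactly 4 parts: 39.
|108 − 39| = 69.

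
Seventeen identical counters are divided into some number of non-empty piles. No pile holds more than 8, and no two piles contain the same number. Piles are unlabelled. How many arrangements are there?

13

Enumerating:
8, 7, 2
8, 6, 3
8, 6, 2, 1
8, 5, 4
8, 5, 3, 1
8, 4, 3, 2
7, 6, 4
7, 6, 3, 1
7, 5, 4, 1
7, 5, 3, 2
7, 4, 3, 2, 1
6, 5, 4, 2
6, 5, 3, 2, 1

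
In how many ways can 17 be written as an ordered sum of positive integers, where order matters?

There are 16 gaps and each independently is a cut or not, giving 2^16 = 65536.

65536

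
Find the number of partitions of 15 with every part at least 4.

8

The partitions of 15 that satisfy the conditions:
15
11, 4
10, 5
9, 6
8, 7
7, 4, 4
6, 5, 4
5, 5, 5
That's 8 in total.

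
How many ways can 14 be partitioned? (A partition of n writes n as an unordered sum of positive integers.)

135

Counting exhaustively, 135 partitions satisfy the conditions.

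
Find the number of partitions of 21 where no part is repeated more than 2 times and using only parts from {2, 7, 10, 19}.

2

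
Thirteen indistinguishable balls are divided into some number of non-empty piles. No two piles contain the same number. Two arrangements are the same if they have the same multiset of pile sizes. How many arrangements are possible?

Enumerating:
13
12+1
11+2
10+3
10+2+1
9+4
9+3+1
8+5
8+4+1
8+3+2
7+6
7+5+1
7+4+2
7+3+2+1
6+5+2
6+4+3
6+4+2+1
5+4+3+1

18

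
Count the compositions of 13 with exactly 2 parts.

A composition of 13 into 2 positive parts is chosen by placing 1 dividers among the 12 gaps between 13 units: C(12,1) = 12.

12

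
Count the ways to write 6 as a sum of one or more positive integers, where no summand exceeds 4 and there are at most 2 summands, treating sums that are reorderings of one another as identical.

Listing the qualifying partitions of 6:
4 + 2
3 + 3

2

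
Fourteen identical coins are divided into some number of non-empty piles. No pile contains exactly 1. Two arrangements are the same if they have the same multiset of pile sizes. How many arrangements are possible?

34

There are too many to list fully; the first 12 (by largest part) are:
14
12,2
11,3
10,4
10,2,2
9,5
9,3,2
8,6
8,4,2
8,3,3
8,2,2,2
7,7
…and 22 more, for 34 total.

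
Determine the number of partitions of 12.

77

A full systematic count gives 77.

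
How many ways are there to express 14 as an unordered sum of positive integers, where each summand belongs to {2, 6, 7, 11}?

4

Listing the qualifying partitions of 14:
7 + 7
2 + 6 + 6
2 + 2 + 2 + 2 + 6
2 + 2 + 2 + 2 + 2 + 2 + 2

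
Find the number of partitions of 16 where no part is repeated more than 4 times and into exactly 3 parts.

21

The partitions of 16 that satisfy the conditions:
14+1+1
13+2+1
12+3+1
12+2+2
11+4+1
11+3+2
10+5+1
10+4+2
10+3+3
9+6+1
9+5+2
9+4+3
8+7+1
8+6+2
8+5+3
8+4+4
7+7+2
7+6+3
7+5+4
6+6+4
6+5+5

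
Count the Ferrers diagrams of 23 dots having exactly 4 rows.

94

A full systematic count gives 94.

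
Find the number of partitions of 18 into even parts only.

A partial list (first 12 by largest part):
18
2 + 16
4 + 14
2 + 2 + 14
6 + 12
2 + 4 + 12
2 + 2 + 2 + 12
8 + 10
2 + 6 + 10
4 + 4 + 10
2 + 2 + 4 + 10
2 + 2 + 2 + 2 + 10
…and 18 more, for 30 total.

30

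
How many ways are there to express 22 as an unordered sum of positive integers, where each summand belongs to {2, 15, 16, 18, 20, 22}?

The partitions of 22 that satisfy the conditions:
22
20,2
18,2,2
16,2,2,2
2,2,2,2,2,2,2,2,2,2,2

5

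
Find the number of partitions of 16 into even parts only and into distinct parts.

6

The partitions of 16 that satisfy the conditions:
16
14, 2
12, 4
10, 6
10, 4, 2
8, 6, 2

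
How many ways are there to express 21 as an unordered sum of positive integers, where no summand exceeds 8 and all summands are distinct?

13

The partitions of 21 that satisfy the conditions:
6, 7, 8
1, 5, 7, 8
2, 4, 7, 8
1, 2, 3, 7, 8
2, 5, 6, 8
3, 4, 6, 8
1, 2, 4, 6, 8
1, 3, 4, 5, 8
3, 5, 6, 7
1, 2, 5, 6, 7
1, 3, 4, 6, 7
2, 3, 4, 5, 7
1, 2, 3, 4, 5, 6
Counting gives 13.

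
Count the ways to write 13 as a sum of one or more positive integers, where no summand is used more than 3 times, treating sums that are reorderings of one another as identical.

A partial list (first 12 by largest part):
13
1,12
2,11
1,1,11
3,10
1,2,10
1,1,1,10
4,9
1,3,9
2,2,9
1,1,2,9
5,8
…and 52 more, for 64 total.

64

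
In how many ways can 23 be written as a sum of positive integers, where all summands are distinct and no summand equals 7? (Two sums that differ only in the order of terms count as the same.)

79

Direct enumeration gives 79 partitions.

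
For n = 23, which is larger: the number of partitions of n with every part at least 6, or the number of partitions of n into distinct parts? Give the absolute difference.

92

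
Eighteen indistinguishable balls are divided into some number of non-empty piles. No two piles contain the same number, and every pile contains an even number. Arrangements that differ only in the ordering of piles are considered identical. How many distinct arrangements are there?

8

Listing the qualifying partitions of 18:
18
2+16
4+14
6+12
2+4+12
8+10
2+6+10
4+6+8
That's 8 in total.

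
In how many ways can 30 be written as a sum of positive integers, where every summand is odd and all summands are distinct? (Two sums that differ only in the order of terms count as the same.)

18

Enumerating:
29 + 1
27 + 3
25 + 5
23 + 7
21 + 9
21 + 5 + 3 + 1
19 + 11
19 + 7 + 3 + 1
17 + 13
17 + 9 + 3 + 1
17 + 7 + 5 + 1
15 + 11 + 3 + 1
15 + 9 + 5 + 1
15 + 7 + 5 + 3
13 + 11 + 5 + 1
13 + 9 + 7 + 1
13 + 9 + 5 + 3
11 + 9 + 7 + 3
Counting gives 18.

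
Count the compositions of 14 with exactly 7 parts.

1716

Place 6 bars in the 13 internal gaps of a row of 14 dots: C(13,6) = 1716.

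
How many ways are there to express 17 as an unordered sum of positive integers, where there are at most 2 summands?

9

Enumerating:
17
16+1
15+2
14+3
13+4
12+5
11+6
10+7
9+8
Counting gives 9.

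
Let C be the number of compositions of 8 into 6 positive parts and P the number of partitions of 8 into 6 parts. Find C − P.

19

Compositions: C(7,5) = 21.
Unordered (partitions into 6 parts): 2.
Difference: 21 − 2 = 19.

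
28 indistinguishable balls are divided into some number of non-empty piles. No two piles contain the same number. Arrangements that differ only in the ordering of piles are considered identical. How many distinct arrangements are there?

222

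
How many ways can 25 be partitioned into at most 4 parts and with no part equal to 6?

A full systematic count gives 145.

145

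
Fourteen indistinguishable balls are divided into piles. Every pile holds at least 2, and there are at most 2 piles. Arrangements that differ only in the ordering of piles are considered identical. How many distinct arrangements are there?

Enumerating:
14
12 + 2
11 + 3
10 + 4
9 + 5
8 + 6
7 + 7

7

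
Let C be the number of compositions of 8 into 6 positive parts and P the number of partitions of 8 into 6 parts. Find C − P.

19

Ordered (compositions into 6 parts): C(7,5) = 21.
Unordered (partitions into 6 parts): 2.
Difference: 21 − 2 = 19.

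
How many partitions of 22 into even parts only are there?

A partial list (first 12 by largest part):
22
20, 2
18, 4
18, 2, 2
16, 6
16, 4, 2
16, 2, 2, 2
14, 8
14, 6, 2
14, 4, 4
14, 4, 2, 2
14, 2, 2, 2, 2
…and 44 more, for 56 total.

56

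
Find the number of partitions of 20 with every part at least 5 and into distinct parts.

8

Listing the qualifying partitions of 20:
20
15+5
14+6
13+7
12+8
11+9
9+6+5
8+7+5
That's 8 in total.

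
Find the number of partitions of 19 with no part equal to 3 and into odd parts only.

22

They are:
19
17+1+1
15+1+1+1+1
13+5+1
13+1+1+1+1+1+1
11+7+1
11+5+1+1+1
11+1+1+1+1+1+1+1+1
9+9+1
9+7+1+1+1
9+5+5
9+5+1+1+1+1+1
9+1+1+1+1+1+1+1+1+1+1
7+7+5
7+7+1+1+1+1+1
7+5+5+1+1
7+5+1+1+1+1+1+1+1
7+1+1+1+1+1+1+1+1+1+1+1+1
5+5+5+1+1+1+1
5+5+1+1+1+1+1+1+1+1+1
5+1+1+1+1+1+1+1+1+1+1+1+1+1+1
1+1+1+1+1+1+1+1+1+1+1+1+1+1+1+1+1+1+1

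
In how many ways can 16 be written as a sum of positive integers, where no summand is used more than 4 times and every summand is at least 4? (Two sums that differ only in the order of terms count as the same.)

11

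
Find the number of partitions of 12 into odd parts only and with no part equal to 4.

15

They are:
11, 1
9, 3
9, 1, 1, 1
7, 5
7, 3, 1, 1
7, 1, 1, 1, 1, 1
5, 5, 1, 1
5, 3, 3, 1
5, 3, 1, 1, 1, 1
5, 1, 1, 1, 1, 1, 1, 1
3, 3, 3, 3
3, 3, 3, 1, 1, 1
3, 3, 1, 1, 1, 1, 1, 1
3, 1, 1, 1, 1, 1, 1, 1, 1, 1
1, 1, 1, 1, 1, 1, 1, 1, 1, 1, 1, 1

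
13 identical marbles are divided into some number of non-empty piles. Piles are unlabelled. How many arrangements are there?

Direct enumeration gives 101 partitions.

101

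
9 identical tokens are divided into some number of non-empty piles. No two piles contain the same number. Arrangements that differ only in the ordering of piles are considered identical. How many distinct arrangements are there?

Listing the qualifying partitions of 9:
9
8 + 1
7 + 2
6 + 3
6 + 2 + 1
5 + 4
5 + 3 + 1
4 + 3 + 2

8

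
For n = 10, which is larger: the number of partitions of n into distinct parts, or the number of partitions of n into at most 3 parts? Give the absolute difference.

Partitions of 10 into distinct parts: 10.
Partitions of 10 into at most 3 parts: 14.
|10 − 14| = 4.

4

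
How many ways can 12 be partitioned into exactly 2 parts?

6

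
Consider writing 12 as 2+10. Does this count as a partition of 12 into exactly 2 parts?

Yes

The parts sum to 12, and the condition 'there are exactly 2 summands' holds.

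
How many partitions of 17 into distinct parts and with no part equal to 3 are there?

24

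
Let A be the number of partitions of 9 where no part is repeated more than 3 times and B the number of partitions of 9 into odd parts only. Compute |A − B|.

14

Partitions of 9 where no part is repeated more than 3 times: 22.
Partitions of 9 into odd parts only: 8.
|22 − 8| = 14.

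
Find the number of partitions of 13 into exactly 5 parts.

18

Listing the qualifying partitions of 13:
1+1+1+1+9
1+1+1+2+8
1+1+1+3+7
1+1+2+2+7
1+1+1+4+6
1+1+2+3+6
1+2+2+2+6
1+1+1+5+5
1+1+2+4+5
1+1+3+3+5
1+2+2+3+5
2+2+2+2+5
1+1+3+4+4
1+2+2+4+4
1+2+3+3+4
2+2+2+3+4
1+3+3+3+3
2+2+3+3+3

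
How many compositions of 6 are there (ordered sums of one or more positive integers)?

There are 5 gaps and each independently is a cut or not, giving 2^5 = 32.

32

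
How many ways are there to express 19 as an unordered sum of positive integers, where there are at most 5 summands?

164

There are 164 such partitions.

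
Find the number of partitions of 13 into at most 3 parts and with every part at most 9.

15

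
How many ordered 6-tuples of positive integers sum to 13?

Place 5 bars in the 12 internal gaps of a row of 13 dots: C(12,5) = 792.

792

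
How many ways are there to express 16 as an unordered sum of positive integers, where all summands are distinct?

There are too many to list fully; the first 12 (by largest part) are:
16
15,1
14,2
13,3
13,2,1
12,4
12,3,1
11,5
11,4,1
11,3,2
10,6
10,5,1
…and 20 more, for 32 total.

32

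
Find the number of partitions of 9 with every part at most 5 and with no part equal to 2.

10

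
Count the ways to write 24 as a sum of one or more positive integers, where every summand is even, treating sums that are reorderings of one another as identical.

Counting exhaustively, 77 partitions satisfy the conditions.

77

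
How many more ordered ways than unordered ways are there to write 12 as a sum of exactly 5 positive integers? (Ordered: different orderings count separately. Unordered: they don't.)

Ordered (compositions into 5 parts): C(11,4) = 330.
Unordered (partitions into 5 parts): 13.
Difference: 330 − 13 = 317.

317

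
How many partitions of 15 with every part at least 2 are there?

41

A partial list (first 12 by largest part):
15
13+2
12+3
11+4
11+2+2
10+5
10+3+2
9+6
9+4+2
9+3+3
9+2+2+2
8+7
…and 29 more, for 41 total.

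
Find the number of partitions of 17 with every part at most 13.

Counting exhaustively, 290 partitions satisfy the conditions.

290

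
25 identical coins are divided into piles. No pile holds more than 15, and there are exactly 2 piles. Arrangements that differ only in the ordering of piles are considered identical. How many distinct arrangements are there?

3

They are:
15, 10
14, 11
13, 12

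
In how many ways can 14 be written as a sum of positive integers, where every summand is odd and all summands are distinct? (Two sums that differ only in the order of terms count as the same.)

3

They are:
1+13
3+11
5+9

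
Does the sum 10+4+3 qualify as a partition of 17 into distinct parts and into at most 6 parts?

Yes

The parts sum to 17, and the condition 'all summands are distinct' holds; the condition 'there are at most 6 summands' holds.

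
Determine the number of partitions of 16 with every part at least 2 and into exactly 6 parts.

Enumerating:
6,2,2,2,2,2
5,3,2,2,2,2
4,4,2,2,2,2
4,3,3,2,2,2
3,3,3,3,2,2
Counting gives 5.

5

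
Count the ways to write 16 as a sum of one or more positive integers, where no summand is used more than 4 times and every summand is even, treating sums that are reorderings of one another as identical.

Listing the qualifying partitions of 16:
16
2, 14
4, 12
2, 2, 12
6, 10
2, 4, 10
2, 2, 2, 10
8, 8
2, 6, 8
4, 4, 8
2, 2, 4, 8
2, 2, 2, 2, 8
4, 6, 6
2, 2, 6, 6
2, 4, 4, 6
2, 2, 2, 4, 6
4, 4, 4, 4
2, 2, 4, 4, 4
2, 2, 2, 2, 4, 4

19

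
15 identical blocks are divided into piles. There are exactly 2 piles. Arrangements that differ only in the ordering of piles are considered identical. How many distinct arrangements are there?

7

Listing the qualifying partitions of 15:
14 + 1
13 + 2
12 + 3
11 + 4
10 + 5
9 + 6
8 + 7
That's 7 in total.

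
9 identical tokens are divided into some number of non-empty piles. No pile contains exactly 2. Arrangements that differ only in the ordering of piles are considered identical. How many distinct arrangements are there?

15

They are:
9
1 + 8
1 + 1 + 7
3 + 6
1 + 1 + 1 + 6
4 + 5
1 + 3 + 5
1 + 1 + 1 + 1 + 5
1 + 4 + 4
1 + 1 + 3 + 4
1 + 1 + 1 + 1 + 1 + 4
3 + 3 + 3
1 + 1 + 1 + 3 + 3
1 + 1 + 1 + 1 + 1 + 1 + 3
1 + 1 + 1 + 1 + 1 + 1 + 1 + 1 + 1
Counting gives 15.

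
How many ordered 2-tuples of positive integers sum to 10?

Equivalently, choose which 1 of the 9 gaps become plus signs: C(9,1) = 9.

9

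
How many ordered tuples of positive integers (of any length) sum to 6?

32

Each of the 5 gaps between 6 units is either a break or not: 2^5 = 32.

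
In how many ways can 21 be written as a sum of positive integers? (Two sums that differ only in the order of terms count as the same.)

792

There are 792 such partitions.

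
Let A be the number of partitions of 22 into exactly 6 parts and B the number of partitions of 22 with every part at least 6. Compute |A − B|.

Partitions of 22 into exactly 6 parts: 136.
Partitions of 22 with every part at least 6: 11.
|136 − 11| = 125.

125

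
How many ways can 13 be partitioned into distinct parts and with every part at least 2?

They are:
13
2 + 11
3 + 10
4 + 9
5 + 8
2 + 3 + 8
6 + 7
2 + 4 + 7
2 + 5 + 6
3 + 4 + 6
Counting gives 10.

10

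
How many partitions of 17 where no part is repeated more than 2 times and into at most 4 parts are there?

A partial list (first 12 by largest part):
17
1, 16
2, 15
1, 1, 15
3, 14
1, 2, 14
4, 13
1, 3, 13
2, 2, 13
1, 1, 2, 13
5, 12
1, 4, 12
…and 55 more, for 67 total.

67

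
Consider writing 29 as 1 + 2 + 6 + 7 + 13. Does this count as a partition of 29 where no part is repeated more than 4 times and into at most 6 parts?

Yes

The parts sum to 29, and the condition 'no summand is used more than 4 times' holds; the condition 'there are at most 6 summands' holds.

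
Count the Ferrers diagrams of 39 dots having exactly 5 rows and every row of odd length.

119

Direct enumeration gives 119 partitions.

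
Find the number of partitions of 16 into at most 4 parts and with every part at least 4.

11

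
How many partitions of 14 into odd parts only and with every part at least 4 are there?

2

Enumerating:
9 + 5
7 + 7
That's 2 in total.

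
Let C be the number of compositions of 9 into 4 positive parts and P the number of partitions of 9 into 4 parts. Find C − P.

Compositions: C(8,3) = 56.
Unordered (partitions into 4 parts): 6.
Difference: 56 − 6 = 50.

50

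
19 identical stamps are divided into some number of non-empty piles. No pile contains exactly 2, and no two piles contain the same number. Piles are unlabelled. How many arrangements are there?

32

A partial list (first 12 by largest part):
19
18 + 1
16 + 3
15 + 4
15 + 3 + 1
14 + 5
14 + 4 + 1
13 + 6
13 + 5 + 1
12 + 7
12 + 6 + 1
12 + 4 + 3
…and 20 more, for 32 total.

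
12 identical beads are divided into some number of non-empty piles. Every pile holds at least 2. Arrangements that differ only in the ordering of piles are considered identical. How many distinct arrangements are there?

Enumerating:
12
10,2
9,3
8,4
8,2,2
7,5
7,3,2
6,6
6,4,2
6,3,3
6,2,2,2
5,5,2
5,4,3
5,3,2,2
4,4,4
4,4,2,2
4,3,3,2
4,2,2,2,2
3,3,3,3
3,3,2,2,2
2,2,2,2,2,2

21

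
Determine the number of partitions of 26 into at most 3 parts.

70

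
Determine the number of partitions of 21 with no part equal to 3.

407

Counting exhaustively, 407 partitions satisfy the conditions.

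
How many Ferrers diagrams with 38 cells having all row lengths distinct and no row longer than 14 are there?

274

Counting exhaustively, 274 partitions satisfy the conditions.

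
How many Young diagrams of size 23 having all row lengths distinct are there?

There are 104 such partitions.

104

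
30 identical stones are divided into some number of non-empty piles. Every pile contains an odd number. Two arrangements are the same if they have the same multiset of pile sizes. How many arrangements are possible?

A full systematic count gives 296.

296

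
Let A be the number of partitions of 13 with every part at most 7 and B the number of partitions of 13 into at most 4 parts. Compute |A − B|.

43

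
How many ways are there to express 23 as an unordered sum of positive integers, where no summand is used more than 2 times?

355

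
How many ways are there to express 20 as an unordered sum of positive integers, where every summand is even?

42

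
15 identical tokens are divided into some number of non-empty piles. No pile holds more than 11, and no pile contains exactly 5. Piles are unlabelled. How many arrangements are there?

Systematic enumeration (by largest part, then next-largest, …) yields 127.

127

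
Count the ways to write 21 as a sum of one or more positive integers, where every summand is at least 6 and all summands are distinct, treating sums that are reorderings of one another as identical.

Listing the qualifying partitions of 21:
21
6,15
7,14
8,13
9,12
10,11
6,7,8

7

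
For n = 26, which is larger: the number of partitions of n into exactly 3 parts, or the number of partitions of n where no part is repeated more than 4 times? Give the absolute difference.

1358

Partitions of 26 into exactly 3 parts: 56.
Partitions of 26 where no part is repeated more than 4 times: 1414.
|56 − 1414| = 1358.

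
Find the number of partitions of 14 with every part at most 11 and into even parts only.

Listing the qualifying partitions of 14:
10+4
10+2+2
8+6
8+4+2
8+2+2+2
6+6+2
6+4+4
6+4+2+2
6+2+2+2+2
4+4+4+2
4+4+2+2+2
4+2+2+2+2+2
2+2+2+2+2+2+2

13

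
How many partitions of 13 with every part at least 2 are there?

24

Listing the qualifying partitions of 13:
13
11, 2
10, 3
9, 4
9, 2, 2
8, 5
8, 3, 2
7, 6
7, 4, 2
7, 3, 3
7, 2, 2, 2
6, 5, 2
6, 4, 3
6, 3, 2, 2
5, 5, 3
5, 4, 4
5, 4, 2, 2
5, 3, 3, 2
5, 2, 2, 2, 2
4, 4, 3, 2
4, 3, 3, 3
4, 3, 2, 2, 2
3, 3, 3, 2, 2
3, 2, 2, 2, 2, 2
That's 24 in total.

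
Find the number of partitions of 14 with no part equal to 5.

105

A full systematic count gives 105.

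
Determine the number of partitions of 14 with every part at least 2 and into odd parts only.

4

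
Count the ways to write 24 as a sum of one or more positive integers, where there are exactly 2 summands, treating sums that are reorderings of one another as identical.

12

They are:
1, 23
2, 22
3, 21
4, 20
5, 19
6, 18
7, 17
8, 16
9, 15
10, 14
11, 13
12, 12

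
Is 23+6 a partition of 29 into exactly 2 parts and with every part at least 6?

The parts sum to 29, and the condition 'there are exactly 2 summands' holds; the condition 'every summand is at least 6' holds.

Yes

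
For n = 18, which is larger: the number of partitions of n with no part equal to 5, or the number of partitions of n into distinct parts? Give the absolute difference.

238

Partitions of 18 with no part equal to 5: 284.
Partitions of 18 into distinct parts: 46.
|284 − 46| = 238.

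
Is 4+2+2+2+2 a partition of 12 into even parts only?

Yes

The parts sum to 12, and the condition 'every summand is even' holds.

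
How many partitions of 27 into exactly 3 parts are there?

61

A partial list (first 12 by largest part):
1 + 1 + 25
1 + 2 + 24
1 + 3 + 23
2 + 2 + 23
1 + 4 + 22
2 + 3 + 22
1 + 5 + 21
2 + 4 + 21
3 + 3 + 21
1 + 6 + 20
2 + 5 + 20
3 + 4 + 20
…and 49 more, for 61 total.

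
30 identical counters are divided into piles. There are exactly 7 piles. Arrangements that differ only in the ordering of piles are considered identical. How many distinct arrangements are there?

618

Direct enumeration gives 618 partitions.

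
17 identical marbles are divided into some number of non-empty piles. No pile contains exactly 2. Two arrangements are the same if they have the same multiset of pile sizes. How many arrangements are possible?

121

Counting exhaustively, 121 partitions satisfy the conditions.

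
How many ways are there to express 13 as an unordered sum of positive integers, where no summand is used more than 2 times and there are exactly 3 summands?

Enumerating:
1+1+11
1+2+10
1+3+9
2+2+9
1+4+8
2+3+8
1+5+7
2+4+7
3+3+7
1+6+6
2+5+6
3+4+6
3+5+5
4+4+5
That's 14 in total.

14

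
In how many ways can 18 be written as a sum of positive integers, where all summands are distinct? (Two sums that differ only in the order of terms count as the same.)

46

A partial list (first 12 by largest part):
18
1 + 17
2 + 16
3 + 15
1 + 2 + 15
4 + 14
1 + 3 + 14
5 + 13
1 + 4 + 13
2 + 3 + 13
6 + 12
1 + 5 + 12
…and 34 more, for 46 total.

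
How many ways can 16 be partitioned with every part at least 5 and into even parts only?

3

Enumerating:
16
6, 10
8, 8
Counting gives 3.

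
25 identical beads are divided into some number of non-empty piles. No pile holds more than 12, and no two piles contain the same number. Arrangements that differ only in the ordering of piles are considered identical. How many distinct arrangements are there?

72

Direct enumeration gives 72 partitions.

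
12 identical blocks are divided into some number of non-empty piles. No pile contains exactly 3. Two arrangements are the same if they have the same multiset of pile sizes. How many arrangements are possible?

47

There are too many to list fully; the first 12 (by largest part) are:
12
1+11
2+10
1+1+10
1+2+9
1+1+1+9
4+8
2+2+8
1+1+2+8
1+1+1+1+8
5+7
1+4+7
…and 35 more, for 47 total.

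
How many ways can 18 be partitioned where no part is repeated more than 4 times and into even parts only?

Enumerating:
18
2, 16
4, 14
2, 2, 14
6, 12
2, 4, 12
2, 2, 2, 12
8, 10
2, 6, 10
4, 4, 10
2, 2, 4, 10
2, 2, 2, 2, 10
2, 8, 8
4, 6, 8
2, 2, 6, 8
2, 4, 4, 8
2, 2, 2, 4, 8
6, 6, 6
2, 4, 6, 6
2, 2, 2, 6, 6
4, 4, 4, 6
2, 2, 4, 4, 6
2, 2, 2, 2, 4, 6
2, 4, 4, 4, 4
2, 2, 2, 4, 4, 4
That's 25 in total.

25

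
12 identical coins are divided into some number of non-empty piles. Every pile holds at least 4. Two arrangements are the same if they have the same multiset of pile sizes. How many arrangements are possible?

They are:
12
8, 4
7, 5
6, 6
4, 4, 4

5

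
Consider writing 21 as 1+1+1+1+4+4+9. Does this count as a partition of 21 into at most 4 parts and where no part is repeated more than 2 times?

No

The parts sum to 21, and the condition 'there are at most 4 summands' is violated.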